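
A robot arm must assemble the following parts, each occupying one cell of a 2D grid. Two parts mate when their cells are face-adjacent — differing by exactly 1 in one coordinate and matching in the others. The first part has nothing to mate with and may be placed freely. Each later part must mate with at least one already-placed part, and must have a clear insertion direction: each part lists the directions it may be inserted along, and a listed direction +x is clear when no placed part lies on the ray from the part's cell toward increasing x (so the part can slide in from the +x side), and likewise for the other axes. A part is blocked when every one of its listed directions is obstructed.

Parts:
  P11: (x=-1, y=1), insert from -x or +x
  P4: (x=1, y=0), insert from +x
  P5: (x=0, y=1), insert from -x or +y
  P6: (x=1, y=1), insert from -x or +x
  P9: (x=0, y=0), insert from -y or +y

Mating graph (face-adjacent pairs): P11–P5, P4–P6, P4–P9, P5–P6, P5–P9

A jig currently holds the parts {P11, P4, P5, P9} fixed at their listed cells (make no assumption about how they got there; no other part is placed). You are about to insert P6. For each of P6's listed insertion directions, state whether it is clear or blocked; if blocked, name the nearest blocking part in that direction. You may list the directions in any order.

-x: nearest on ray is P5@(0, 1) ⇒ blocked
+x: ray from P6(1, 1) has no placed part ⇒ clear

+x: clear; -x: blocked by P5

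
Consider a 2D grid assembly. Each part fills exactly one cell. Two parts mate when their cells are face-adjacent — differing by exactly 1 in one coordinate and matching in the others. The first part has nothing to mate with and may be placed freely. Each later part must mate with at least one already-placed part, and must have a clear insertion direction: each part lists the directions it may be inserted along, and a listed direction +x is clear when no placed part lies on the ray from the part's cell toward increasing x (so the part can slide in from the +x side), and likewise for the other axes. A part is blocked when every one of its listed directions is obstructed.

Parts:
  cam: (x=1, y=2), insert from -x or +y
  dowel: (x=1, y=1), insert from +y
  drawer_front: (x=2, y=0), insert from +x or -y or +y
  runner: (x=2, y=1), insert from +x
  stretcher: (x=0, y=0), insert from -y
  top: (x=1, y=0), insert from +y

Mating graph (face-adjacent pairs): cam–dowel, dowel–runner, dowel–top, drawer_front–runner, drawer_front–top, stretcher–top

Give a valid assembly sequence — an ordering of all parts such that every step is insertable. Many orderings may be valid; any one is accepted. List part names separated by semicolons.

1. stretcher@(0, 0) [-y clear] — {stretcher}
2. top@(1, 0) [+y clear] — {stretcher, top}
3. dowel@(1, 1) [+y clear] — {dowel, stretcher, top}
4. runner@(2, 1) [+x clear] — {dowel, runner, stretcher, top}
5. cam@(1, 2) [-x clear] — {cam, dowel, runner, stretcher, top}
6. drawer_front@(2, 0) [+x clear] — {cam, dowel, drawer_front, runner, stretcher, top}

stretcher; top; dowel; runner; cam; drawer_front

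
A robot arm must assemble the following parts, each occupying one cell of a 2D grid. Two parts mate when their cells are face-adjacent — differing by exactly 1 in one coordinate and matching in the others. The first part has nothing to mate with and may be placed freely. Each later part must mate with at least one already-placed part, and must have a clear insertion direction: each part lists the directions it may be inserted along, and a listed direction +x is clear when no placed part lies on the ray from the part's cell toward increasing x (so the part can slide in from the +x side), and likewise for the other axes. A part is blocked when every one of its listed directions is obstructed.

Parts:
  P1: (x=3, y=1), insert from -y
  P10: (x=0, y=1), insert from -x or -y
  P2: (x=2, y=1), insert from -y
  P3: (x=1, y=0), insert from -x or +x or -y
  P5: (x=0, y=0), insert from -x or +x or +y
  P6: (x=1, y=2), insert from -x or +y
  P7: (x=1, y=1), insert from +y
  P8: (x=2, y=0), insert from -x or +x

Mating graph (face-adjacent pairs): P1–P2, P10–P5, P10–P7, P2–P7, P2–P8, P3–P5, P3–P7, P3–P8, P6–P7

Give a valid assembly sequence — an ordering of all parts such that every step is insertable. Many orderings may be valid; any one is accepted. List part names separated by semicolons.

P10; P7; P6; P2; P8; P5; P1; P3

1. P10@(0, 1) [-x clear] — {P10}
2. P7@(1, 1) [+y clear] — {P10, P7}
3. P6@(1, 2) [-x clear] — {P10, P6, P7}
4. P2@(2, 1) [-y clear] — {P10, P2, P6, P7}
5. P8@(2, 0) [-x clear] — {P10, P2, P6, P7, P8}
6. P5@(0, 0) [-x clear] — {P10, P2, P5, P6, P7, P8}
7. P1@(3, 1) [-y clear] — {P1, P10, P2, P5, P6, P7, P8}
8. P3@(1, 0) [-y clear] — {P1, P10, P2, P3, P5, P6, P7, P8}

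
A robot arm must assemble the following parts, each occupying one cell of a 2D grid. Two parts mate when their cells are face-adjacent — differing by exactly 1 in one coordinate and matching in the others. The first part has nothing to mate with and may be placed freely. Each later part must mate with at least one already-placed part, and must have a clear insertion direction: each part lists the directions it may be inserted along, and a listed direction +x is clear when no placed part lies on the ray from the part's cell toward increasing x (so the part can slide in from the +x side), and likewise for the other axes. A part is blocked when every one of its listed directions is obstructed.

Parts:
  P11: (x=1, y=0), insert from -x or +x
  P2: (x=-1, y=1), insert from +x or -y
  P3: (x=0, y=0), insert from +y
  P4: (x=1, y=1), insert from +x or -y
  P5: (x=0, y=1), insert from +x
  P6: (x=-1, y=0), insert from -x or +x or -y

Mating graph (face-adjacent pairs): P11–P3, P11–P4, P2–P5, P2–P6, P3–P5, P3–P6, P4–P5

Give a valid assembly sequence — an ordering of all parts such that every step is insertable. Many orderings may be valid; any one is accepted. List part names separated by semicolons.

P6; P2; P3; P11; P5; P4

1. P6@(-1, 0) [-x clear] — {P6}
2. P2@(-1, 1) [+x clear] — {P2, P6}
3. P3@(0, 0) [+y clear] — {P2, P3, P6}
4. P11@(1, 0) [+x clear] — {P11, P2, P3, P6}
5. P5@(0, 1) [+x clear] — {P11, P2, P3, P5, P6}
6. P4@(1, 1) [+x clear] — {P11, P2, P3, P4, P5, P6}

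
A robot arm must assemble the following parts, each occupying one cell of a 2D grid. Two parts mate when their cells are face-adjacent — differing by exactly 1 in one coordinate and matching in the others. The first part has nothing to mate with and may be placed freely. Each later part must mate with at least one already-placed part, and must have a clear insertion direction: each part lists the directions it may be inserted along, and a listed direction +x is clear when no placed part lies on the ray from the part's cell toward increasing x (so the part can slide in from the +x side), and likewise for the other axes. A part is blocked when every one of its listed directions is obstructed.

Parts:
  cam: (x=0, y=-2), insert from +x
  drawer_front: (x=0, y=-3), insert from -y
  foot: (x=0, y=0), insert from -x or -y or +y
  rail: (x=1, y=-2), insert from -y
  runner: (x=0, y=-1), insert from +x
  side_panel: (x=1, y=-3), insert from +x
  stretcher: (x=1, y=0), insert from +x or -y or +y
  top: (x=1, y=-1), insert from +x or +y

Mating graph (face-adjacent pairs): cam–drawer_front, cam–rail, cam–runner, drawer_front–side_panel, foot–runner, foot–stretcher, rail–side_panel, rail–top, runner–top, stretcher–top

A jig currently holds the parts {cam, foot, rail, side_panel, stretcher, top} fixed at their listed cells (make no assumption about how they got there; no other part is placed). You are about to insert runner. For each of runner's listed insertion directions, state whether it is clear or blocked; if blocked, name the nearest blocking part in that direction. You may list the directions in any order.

+x: nearest on ray is top@(1, -1) ⇒ blocked

+x: blocked by top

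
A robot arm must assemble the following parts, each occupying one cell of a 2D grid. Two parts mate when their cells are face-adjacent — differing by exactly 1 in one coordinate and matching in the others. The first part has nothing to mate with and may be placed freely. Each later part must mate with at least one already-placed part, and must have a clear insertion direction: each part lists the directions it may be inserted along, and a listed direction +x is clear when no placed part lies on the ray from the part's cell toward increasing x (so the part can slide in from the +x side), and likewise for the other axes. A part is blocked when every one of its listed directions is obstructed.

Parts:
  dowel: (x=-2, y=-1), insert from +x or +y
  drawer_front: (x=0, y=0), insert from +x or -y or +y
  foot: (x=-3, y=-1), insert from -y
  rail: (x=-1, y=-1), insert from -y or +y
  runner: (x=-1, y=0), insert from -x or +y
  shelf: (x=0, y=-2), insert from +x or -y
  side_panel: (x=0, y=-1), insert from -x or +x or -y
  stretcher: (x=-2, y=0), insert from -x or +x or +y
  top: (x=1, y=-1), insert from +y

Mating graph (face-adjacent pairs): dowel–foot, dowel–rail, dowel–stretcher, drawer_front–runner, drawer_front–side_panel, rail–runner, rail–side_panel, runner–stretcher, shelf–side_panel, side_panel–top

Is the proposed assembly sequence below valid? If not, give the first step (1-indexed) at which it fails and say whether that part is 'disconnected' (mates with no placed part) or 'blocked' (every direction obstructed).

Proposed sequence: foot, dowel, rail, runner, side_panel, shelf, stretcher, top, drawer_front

1. foot@(-3, -1) [-y clear] — {foot}
2. dowel@(-2, -1) [+x clear] — {dowel, foot}
3. rail@(-1, -1) [-y clear] — {dowel, foot, rail}
4. runner@(-1, 0) [-x clear] — {dowel, foot, rail, runner}
5. side_panel@(0, -1) [+x clear] — {dowel, foot, rail, runner, side_panel}
6. shelf@(0, -2) [+x clear] — {dowel, foot, rail, runner, shelf, side_panel}
7. stretcher@(-2, 0) [-x clear] — {dowel, foot, rail, runner, shelf, side_panel, stretcher}
8. top@(1, -1) [+y clear] — {dowel, foot, rail, runner, shelf, side_panel, stretcher, top}
9. drawer_front@(0, 0) [+x clear] — {dowel, drawer_front, foot, rail, runner, shelf, side_panel, stretcher, top}

Valid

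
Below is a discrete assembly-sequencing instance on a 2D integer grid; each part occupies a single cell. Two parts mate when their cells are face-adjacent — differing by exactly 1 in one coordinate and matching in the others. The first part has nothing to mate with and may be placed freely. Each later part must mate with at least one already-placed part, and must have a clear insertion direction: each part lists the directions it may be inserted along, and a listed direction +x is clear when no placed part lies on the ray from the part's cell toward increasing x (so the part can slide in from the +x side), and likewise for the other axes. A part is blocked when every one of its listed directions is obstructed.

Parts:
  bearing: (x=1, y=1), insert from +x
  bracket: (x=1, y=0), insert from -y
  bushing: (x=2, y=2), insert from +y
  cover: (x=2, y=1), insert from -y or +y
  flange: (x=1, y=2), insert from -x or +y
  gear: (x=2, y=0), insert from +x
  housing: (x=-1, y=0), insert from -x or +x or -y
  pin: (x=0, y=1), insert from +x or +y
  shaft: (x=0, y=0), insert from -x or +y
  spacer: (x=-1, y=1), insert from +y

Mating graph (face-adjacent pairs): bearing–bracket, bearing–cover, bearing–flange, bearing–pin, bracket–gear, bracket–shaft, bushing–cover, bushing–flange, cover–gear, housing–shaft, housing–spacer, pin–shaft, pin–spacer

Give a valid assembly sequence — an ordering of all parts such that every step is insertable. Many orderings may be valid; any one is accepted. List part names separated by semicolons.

housing; shaft; bracket; bearing; flange; gear; pin; spacer; cover; bushing

1. housing@(-1, 0) [-x clear] — {housing}
2. shaft@(0, 0) [+y clear] — {housing, shaft}
3. bracket@(1, 0) [-y clear] — {bracket, housing, shaft}
4. bearing@(1, 1) [+x clear] — {bearing, bracket, housing, shaft}
5. flange@(1, 2) [-x clear] — {bearing, bracket, flange, housing, shaft}
6. gear@(2, 0) [+x clear] — {bearing, bracket, flange, gear, housing, shaft}
7. pin@(0, 1) [+y clear] — {bearing, bracket, flange, gear, housing, pin, shaft}
8. spacer@(-1, 1) [+y clear] — {bearing, bracket, flange, gear, housing, pin, shaft, spacer}
9. cover@(2, 1) [+y clear] — {bearing, bracket, cover, flange, gear, housing, pin, shaft, spacer}
10. bushing@(2, 2) [+y clear] — {bearing, bracket, bushing, cover, flange, gear, housing, pin, shaft, spacer}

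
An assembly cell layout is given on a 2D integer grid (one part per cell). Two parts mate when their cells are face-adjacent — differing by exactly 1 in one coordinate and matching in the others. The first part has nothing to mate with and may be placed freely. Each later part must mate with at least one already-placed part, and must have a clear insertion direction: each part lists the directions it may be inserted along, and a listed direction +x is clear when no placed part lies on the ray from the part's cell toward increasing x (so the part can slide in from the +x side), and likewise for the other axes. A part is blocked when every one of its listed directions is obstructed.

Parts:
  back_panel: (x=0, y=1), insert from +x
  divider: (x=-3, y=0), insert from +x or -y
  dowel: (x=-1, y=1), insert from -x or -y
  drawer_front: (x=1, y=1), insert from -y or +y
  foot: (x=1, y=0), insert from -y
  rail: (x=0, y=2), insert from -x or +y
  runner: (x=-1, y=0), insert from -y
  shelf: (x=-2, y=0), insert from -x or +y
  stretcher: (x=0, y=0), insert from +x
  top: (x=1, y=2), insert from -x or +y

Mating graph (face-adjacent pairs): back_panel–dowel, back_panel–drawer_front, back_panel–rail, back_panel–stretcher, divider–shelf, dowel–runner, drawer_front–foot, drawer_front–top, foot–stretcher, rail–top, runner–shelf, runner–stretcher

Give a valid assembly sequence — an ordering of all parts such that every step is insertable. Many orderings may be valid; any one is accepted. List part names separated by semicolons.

top; rail; back_panel; drawer_front; stretcher; runner; shelf; divider; dowel; foot

1. top@(1, 2) [-x clear] — {top}
2. rail@(0, 2) [-x clear] — {rail, top}
3. back_panel@(0, 1) [+x clear] — {back_panel, rail, top}
4. drawer_front@(1, 1) [-y clear] — {back_panel, drawer_front, rail, top}
5. stretcher@(0, 0) [+x clear] — {back_panel, drawer_front, rail, stretcher, top}
6. runner@(-1, 0) [-y clear] — {back_panel, drawer_front, rail, runner, stretcher, top}
7. shelf@(-2, 0) [-x clear] — {back_panel, drawer_front, rail, runner, shelf, stretcher, top}
8. divider@(-3, 0) [-y clear] — {back_panel, divider, drawer_front, rail, runner, shelf, stretcher, top}
9. dowel@(-1, 1) [-x clear] — {back_panel, divider, dowel, drawer_front, rail, runner, shelf, stretcher, top}
10. foot@(1, 0) [-y clear] — {back_panel, divider, dowel, drawer_front, foot, rail, runner, shelf, stretcher, top}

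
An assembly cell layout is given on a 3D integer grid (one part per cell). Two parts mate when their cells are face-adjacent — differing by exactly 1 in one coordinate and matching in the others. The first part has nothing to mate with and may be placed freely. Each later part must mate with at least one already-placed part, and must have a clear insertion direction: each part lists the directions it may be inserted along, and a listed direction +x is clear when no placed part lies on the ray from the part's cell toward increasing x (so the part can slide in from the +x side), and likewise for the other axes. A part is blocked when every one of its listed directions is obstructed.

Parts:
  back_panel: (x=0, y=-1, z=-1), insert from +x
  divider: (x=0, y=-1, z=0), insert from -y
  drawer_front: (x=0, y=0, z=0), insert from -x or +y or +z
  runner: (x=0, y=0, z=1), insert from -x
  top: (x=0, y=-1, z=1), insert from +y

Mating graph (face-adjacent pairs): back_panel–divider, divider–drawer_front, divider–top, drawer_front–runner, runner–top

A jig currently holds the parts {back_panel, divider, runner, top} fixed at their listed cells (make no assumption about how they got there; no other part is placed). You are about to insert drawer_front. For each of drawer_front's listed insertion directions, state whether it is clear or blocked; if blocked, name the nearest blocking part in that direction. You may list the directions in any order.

-x: ray from drawer_front(0, 0, 0) has no placed part ⇒ clear
+y: ray from drawer_front(0, 0, 0) has no placed part ⇒ clear
+z: nearest on ray is runner@(0, 0, 1) ⇒ blocked

+y: clear; +z: blocked by runner; -x: clear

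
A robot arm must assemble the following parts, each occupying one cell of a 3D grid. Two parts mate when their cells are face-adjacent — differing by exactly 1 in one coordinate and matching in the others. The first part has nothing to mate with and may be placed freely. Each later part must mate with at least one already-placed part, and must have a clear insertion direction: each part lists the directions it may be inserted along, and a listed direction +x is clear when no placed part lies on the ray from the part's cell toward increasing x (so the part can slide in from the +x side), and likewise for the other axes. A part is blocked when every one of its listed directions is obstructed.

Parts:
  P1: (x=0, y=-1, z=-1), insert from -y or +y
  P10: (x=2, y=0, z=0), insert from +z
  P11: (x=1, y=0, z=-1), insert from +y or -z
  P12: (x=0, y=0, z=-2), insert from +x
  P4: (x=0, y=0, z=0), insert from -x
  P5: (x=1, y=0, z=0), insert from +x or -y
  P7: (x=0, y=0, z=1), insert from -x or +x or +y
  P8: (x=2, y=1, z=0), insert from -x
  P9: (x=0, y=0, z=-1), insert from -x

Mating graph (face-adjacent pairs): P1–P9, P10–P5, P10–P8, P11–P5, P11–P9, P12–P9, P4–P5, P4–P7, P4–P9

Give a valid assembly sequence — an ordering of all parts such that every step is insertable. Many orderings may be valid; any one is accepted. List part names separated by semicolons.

1. P7@(0, 0, 1) [-x clear] — {P7}
2. P4@(0, 0, 0) [-x clear] — {P4, P7}
3. P9@(0, 0, -1) [-x clear] — {P4, P7, P9}
4. P11@(1, 0, -1) [+y clear] — {P11, P4, P7, P9}
5. P12@(0, 0, -2) [+x clear] — {P11, P12, P4, P7, P9}
6. P1@(0, -1, -1) [-y clear] — {P1, P11, P12, P4, P7, P9}
7. P5@(1, 0, 0) [+x clear] — {P1, P11, P12, P4, P5, P7, P9}
8. P10@(2, 0, 0) [+z clear] — {P1, P10, P11, P12, P4, P5, P7, P9}
9. P8@(2, 1, 0) [-x clear] — {P1, P10, P11, P12, P4, P5, P7, P8, P9}

P7; P4; P9; P11; P12; P1; P5; P10; P8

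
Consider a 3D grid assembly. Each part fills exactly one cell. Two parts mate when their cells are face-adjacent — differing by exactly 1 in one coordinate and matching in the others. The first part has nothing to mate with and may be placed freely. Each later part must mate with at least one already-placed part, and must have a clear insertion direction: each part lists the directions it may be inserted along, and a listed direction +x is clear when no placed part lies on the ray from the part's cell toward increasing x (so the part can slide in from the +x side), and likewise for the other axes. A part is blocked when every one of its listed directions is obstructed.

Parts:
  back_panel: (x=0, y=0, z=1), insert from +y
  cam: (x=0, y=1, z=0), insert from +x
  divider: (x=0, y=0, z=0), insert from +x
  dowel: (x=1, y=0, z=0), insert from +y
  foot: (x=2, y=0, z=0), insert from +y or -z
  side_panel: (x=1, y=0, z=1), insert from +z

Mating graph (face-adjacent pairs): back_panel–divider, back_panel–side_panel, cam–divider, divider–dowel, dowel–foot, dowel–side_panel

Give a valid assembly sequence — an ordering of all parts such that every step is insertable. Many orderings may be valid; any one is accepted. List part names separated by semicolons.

divider; back_panel; side_panel; dowel; foot; cam

1. divider@(0, 0, 0) [+x clear] — {divider}
2. back_panel@(0, 0, 1) [+y clear] — {back_panel, divider}
3. side_panel@(1, 0, 1) [+z clear] — {back_panel, divider, side_panel}
4. dowel@(1, 0, 0) [+y clear] — {back_panel, divider, dowel, side_panel}
5. foot@(2, 0, 0) [+y clear] — {back_panel, divider, dowel, foot, side_panel}
6. cam@(0, 1, 0) [+x clear] — {back_panel, cam, divider, dowel, foot, side_panel}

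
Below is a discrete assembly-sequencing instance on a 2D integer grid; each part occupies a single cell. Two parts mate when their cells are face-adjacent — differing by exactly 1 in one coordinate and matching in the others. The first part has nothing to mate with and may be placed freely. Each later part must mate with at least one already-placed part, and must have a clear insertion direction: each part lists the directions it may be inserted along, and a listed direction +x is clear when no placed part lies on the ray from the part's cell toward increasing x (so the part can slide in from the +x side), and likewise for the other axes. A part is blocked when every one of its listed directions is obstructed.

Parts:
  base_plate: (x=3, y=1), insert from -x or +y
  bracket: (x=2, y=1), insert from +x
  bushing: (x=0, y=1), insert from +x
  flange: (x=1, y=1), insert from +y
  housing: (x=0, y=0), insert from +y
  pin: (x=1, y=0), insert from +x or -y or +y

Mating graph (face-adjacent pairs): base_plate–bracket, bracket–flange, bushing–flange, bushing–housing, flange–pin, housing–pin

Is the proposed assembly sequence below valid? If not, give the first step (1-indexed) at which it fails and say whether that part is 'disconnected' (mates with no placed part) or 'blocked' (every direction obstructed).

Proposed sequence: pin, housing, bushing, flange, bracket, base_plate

Valid

1. pin@(1, 0) [+x clear] — {pin}
2. housing@(0, 0) [+y clear] — {housing, pin}
3. bushing@(0, 1) [+x clear] — {bushing, housing, pin}
4. flange@(1, 1) [+y clear] — {bushing, flange, housing, pin}
5. bracket@(2, 1) [+x clear] — {bracket, bushing, flange, housing, pin}
6. base_plate@(3, 1) [+y clear] — {base_plate, bracket, bushing, flange, housing, pin}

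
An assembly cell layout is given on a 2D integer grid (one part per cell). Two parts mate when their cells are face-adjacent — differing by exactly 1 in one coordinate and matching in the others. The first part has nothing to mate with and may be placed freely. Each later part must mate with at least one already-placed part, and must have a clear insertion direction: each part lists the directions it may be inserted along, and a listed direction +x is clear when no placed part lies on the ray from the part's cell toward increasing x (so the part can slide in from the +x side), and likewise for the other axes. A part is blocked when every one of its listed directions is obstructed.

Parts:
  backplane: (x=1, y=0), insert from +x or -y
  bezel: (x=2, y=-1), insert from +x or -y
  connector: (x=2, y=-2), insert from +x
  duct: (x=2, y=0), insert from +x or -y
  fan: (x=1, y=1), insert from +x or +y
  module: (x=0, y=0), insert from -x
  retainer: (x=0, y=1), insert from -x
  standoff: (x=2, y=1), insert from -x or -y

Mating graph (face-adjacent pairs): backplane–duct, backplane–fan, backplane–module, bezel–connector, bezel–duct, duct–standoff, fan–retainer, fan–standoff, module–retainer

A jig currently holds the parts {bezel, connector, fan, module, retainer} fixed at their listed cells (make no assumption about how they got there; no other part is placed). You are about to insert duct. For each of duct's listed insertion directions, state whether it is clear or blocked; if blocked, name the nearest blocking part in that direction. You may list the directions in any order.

+x: clear; -y: blocked by bezel

+x: ray from duct(2, 0) has no placed part ⇒ clear
-y: nearest on ray is bezel@(2, -1) ⇒ blocked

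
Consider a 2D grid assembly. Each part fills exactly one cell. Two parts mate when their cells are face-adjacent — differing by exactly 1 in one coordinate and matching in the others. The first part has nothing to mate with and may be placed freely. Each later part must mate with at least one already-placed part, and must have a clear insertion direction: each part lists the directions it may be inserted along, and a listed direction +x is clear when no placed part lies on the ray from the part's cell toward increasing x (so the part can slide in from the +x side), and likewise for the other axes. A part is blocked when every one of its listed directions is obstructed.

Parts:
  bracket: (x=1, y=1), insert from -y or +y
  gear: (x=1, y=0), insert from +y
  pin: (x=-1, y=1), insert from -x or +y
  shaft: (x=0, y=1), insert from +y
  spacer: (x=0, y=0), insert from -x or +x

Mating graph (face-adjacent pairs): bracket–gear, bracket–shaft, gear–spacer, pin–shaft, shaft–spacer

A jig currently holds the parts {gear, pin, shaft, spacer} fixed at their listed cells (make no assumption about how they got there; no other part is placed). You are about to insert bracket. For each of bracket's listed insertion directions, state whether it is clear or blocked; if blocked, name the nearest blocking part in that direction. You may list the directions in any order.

-y: nearest on ray is gear@(1, 0) ⇒ blocked
+y: ray from bracket(1, 1) has no placed part ⇒ clear

+y: clear; -y: blocked by gear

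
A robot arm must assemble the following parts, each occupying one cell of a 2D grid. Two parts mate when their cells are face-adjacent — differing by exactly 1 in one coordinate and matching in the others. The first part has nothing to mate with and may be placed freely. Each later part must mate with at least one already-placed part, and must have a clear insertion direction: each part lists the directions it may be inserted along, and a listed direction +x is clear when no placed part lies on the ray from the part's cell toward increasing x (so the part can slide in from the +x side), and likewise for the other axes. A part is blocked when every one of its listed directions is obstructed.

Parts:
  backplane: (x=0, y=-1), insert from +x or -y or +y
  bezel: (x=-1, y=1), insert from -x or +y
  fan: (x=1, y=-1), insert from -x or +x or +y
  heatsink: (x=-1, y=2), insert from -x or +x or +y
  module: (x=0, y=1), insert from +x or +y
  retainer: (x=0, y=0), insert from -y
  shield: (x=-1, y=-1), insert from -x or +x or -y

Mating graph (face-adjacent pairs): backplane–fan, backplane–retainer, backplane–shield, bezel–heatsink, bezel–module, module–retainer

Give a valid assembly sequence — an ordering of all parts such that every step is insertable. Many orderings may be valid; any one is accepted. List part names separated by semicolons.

1. retainer@(0, 0) [-y clear] — {retainer}
2. module@(0, 1) [+x clear] — {module, retainer}
3. backplane@(0, -1) [+x clear] — {backplane, module, retainer}
4. fan@(1, -1) [+x clear] — {backplane, fan, module, retainer}
5. shield@(-1, -1) [-x clear] — {backplane, fan, module, retainer, shield}
6. bezel@(-1, 1) [-x clear] — {backplane, bezel, fan, module, retainer, shield}
7. heatsink@(-1, 2) [-x clear] — {backplane, bezel, fan, heatsink, module, retainer, shield}

retainer; module; backplane; fan; shield; bezel; heatsink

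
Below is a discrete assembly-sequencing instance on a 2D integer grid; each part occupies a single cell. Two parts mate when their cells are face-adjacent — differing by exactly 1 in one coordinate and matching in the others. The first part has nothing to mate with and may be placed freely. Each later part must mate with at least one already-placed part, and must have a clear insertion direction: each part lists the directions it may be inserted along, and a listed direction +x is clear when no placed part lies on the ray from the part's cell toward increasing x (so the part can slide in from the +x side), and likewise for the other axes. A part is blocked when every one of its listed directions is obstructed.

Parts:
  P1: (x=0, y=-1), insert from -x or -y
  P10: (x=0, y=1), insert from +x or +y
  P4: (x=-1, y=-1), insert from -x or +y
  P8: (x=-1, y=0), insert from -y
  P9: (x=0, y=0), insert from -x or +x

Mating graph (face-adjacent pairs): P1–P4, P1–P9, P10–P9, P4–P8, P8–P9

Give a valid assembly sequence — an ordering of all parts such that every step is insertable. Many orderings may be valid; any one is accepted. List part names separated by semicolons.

1. P8@(-1, 0) [-y clear] — {P8}
2. P9@(0, 0) [+x clear] — {P8, P9}
3. P1@(0, -1) [-x clear] — {P1, P8, P9}
4. P10@(0, 1) [+x clear] — {P1, P10, P8, P9}
5. P4@(-1, -1) [-x clear] — {P1, P10, P4, P8, P9}

P8; P9; P1; P10; P4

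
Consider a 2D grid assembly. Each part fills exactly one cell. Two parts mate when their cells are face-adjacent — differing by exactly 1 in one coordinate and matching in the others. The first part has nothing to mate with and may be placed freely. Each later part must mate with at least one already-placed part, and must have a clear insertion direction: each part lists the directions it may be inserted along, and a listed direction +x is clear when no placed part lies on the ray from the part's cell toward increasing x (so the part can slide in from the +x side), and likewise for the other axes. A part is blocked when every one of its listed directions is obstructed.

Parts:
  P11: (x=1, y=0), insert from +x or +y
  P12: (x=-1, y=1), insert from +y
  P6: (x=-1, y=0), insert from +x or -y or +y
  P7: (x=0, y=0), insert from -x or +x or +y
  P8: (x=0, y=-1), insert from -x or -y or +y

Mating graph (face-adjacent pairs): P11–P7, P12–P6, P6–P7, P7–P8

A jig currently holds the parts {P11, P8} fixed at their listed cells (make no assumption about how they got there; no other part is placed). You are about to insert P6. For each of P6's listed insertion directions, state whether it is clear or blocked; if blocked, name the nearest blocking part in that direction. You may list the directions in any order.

+x: nearest on ray is P11@(1, 0) ⇒ blocked
-y: ray from P6(-1, 0) has no placed part ⇒ clear
+y: ray from P6(-1, 0) has no placed part ⇒ clear

+x: blocked by P11; +y: clear; -y: clear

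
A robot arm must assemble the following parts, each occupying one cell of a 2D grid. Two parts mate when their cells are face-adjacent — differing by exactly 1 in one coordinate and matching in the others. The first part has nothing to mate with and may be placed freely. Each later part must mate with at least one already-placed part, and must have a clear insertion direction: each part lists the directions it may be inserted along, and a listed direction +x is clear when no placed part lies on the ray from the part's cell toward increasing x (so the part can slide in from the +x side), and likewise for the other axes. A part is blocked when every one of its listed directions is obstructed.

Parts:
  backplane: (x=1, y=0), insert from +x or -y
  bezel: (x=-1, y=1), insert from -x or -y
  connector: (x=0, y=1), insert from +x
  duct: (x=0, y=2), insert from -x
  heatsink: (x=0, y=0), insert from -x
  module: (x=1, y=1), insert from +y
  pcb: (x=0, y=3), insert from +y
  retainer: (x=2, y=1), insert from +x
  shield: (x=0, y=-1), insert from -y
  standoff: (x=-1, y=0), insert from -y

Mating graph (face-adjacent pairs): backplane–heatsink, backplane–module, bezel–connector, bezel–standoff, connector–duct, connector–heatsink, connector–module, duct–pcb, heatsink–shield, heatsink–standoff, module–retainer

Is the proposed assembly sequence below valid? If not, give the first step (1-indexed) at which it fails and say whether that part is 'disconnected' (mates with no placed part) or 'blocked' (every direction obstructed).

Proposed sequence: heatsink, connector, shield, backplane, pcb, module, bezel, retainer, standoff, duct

1. heatsink@(0, 0) [-x clear] — {heatsink}
2. connector@(0, 1) [+x clear] — {connector, heatsink}
3. shield@(0, -1) [-y clear] — {connector, heatsink, shield}
4. backplane@(1, 0) [+x clear] — {backplane, connector, heatsink, shield}
5. pcb@(0, 3) — no placed neighbour ⇒ disconnected

Invalid at step 5 (disconnected)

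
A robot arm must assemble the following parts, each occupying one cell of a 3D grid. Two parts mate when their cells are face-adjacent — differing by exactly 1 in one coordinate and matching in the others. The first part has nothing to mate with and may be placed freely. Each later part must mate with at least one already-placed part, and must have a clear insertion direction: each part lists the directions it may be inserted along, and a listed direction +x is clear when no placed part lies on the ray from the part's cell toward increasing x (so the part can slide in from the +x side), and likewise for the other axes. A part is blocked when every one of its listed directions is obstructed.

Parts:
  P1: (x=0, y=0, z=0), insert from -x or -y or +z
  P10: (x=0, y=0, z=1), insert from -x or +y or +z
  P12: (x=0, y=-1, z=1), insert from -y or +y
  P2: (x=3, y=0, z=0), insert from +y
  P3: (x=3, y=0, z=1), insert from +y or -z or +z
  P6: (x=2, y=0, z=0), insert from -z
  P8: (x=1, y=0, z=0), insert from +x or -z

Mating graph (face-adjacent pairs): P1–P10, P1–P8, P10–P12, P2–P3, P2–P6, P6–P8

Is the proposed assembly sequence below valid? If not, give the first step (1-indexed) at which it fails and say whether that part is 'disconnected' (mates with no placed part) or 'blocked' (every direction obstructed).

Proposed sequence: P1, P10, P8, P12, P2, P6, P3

1. P1@(0, 0, 0) [-x clear] — {P1}
2. P10@(0, 0, 1) [-x clear] — {P1, P10}
3. P8@(1, 0, 0) [+x clear] — {P1, P10, P8}
4. P12@(0, -1, 1) [-y clear] — {P1, P10, P12, P8}
5. P2@(3, 0, 0) — no placed neighbour ⇒ disconnected

Invalid at step 5 (disconnected)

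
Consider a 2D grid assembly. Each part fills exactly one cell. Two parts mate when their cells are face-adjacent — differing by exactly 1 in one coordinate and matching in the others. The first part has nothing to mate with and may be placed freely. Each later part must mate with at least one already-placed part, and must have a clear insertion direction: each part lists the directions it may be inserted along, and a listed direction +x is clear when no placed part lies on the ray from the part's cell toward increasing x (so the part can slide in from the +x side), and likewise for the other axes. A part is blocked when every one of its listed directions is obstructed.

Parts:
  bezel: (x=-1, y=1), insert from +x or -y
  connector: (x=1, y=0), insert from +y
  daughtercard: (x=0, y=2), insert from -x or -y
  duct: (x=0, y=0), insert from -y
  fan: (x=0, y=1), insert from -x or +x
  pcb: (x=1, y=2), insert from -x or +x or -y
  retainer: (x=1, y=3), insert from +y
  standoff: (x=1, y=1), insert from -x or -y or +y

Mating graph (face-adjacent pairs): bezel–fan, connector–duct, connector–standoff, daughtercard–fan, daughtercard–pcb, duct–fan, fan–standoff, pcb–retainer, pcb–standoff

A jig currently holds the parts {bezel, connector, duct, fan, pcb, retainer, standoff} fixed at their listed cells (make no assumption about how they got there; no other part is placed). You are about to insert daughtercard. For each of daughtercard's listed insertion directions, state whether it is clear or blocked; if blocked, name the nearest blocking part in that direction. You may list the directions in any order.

-x: clear; -y: blocked by fan

-x: ray from daughtercard(0, 2) has no placed part ⇒ clear
-y: nearest on ray is fan@(0, 1) ⇒ blocked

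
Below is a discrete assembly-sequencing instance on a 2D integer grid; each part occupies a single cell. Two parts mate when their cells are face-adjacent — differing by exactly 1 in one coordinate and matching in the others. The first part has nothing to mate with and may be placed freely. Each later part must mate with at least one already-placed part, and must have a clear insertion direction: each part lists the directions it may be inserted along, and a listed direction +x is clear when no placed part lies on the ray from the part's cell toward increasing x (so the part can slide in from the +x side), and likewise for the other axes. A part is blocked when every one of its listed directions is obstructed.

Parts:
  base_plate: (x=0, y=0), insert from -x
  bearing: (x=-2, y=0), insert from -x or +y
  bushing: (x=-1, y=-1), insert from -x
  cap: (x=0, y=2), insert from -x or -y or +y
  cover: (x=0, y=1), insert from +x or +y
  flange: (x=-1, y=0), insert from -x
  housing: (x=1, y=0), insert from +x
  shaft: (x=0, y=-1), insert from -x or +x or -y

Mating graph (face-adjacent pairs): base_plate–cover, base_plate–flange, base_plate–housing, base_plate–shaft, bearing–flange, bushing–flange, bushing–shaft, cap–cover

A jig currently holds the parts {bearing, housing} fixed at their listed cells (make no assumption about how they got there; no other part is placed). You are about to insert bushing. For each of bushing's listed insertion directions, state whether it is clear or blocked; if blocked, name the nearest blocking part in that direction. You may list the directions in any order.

-x: clear

-x: ray from bushing(-1, -1) has no placed part ⇒ clear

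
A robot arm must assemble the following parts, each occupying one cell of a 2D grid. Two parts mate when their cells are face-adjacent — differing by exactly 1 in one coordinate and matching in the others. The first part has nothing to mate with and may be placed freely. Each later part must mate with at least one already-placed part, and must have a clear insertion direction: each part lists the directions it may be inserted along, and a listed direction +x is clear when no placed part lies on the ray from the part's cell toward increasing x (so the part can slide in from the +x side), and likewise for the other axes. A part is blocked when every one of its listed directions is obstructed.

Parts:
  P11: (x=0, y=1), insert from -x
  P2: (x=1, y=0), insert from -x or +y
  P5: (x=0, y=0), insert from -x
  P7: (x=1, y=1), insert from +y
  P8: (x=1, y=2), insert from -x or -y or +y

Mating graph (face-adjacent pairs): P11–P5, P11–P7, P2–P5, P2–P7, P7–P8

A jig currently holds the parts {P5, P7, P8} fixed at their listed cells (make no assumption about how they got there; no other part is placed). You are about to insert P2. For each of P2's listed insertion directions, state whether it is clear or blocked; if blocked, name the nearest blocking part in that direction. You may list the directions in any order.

+y: blocked by P7; -x: blocked by P5

-x: nearest on ray is P5@(0, 0) ⇒ blocked
+y: nearest on ray is P7@(1, 1) ⇒ blocked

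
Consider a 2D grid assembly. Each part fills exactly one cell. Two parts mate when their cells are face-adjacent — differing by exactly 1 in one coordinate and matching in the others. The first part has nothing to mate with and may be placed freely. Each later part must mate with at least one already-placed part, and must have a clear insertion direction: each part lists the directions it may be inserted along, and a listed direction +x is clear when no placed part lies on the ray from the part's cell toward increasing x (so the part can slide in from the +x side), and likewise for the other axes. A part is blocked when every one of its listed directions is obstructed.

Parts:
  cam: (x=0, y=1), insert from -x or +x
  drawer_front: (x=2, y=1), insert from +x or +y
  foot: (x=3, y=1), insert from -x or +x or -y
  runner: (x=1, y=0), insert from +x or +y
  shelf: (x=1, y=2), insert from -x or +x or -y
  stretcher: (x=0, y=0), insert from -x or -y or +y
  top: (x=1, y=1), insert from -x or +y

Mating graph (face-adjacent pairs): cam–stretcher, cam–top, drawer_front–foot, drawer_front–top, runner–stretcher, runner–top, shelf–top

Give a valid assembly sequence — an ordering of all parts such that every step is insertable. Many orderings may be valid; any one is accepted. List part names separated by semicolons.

1. cam@(0, 1) [-x clear] — {cam}
2. stretcher@(0, 0) [-x clear] — {cam, stretcher}
3. runner@(1, 0) [+x clear] — {cam, runner, stretcher}
4. top@(1, 1) [+y clear] — {cam, runner, stretcher, top}
5. shelf@(1, 2) [-x clear] — {cam, runner, shelf, stretcher, top}
6. drawer_front@(2, 1) [+x clear] — {cam, drawer_front, runner, shelf, stretcher, top}
7. foot@(3, 1) [+x clear] — {cam, drawer_front, foot, runner, shelf, stretcher, top}

cam; stretcher; runner; top; shelf; drawer_front; foot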